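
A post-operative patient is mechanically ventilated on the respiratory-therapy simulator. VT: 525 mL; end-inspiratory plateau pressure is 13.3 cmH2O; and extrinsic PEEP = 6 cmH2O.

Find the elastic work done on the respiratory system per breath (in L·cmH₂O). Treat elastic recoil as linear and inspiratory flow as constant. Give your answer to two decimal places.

Elastic work ≈ ½ × (Pplat − PEEP) × Vt = 0.5 × (13.3 − 6) × 0.525 L = 0.5 × 7.3 × 0.525 = 1.916 L·cmH2O.

1.92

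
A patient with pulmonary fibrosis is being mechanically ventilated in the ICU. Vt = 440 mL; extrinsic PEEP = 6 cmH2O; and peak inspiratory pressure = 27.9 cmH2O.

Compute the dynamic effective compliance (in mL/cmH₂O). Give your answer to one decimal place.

20.1

Dynamic compliance = Vt / (PIP − PEEP) = 440 / (27.9 − 6) = 440 / 21.9 = 20.091 mL/cmH2O.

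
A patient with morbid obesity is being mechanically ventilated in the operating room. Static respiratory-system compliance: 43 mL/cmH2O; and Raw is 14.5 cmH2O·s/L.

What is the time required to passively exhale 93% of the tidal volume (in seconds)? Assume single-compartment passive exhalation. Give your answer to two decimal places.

1.66

τ = R × C = 14.5 × 43 mL/cmH2O = 14.5 × 0.043 L/cmH2O = 0.6235 s.
Exhaled fraction f = 1 − e^(−t/τ) → t = −τ·ln(1 − f) = −0.6235·ln(0.07) = 1.658 s.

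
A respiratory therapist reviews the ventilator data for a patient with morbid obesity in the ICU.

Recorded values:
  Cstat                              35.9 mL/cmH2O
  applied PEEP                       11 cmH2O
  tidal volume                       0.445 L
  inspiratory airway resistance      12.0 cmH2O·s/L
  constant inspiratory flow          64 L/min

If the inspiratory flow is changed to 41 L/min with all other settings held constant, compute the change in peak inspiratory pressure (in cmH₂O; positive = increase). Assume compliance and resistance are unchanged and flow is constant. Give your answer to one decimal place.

-4.6

Flow: 64 L/min ÷ 60 = 1.0667 L/s.
New flow: 41 L/min ÷ 60 = 0.6833 L/s.
PIP = Vt/C + R·V̇ + PEEP (constant-flow equation of motion).
Only the resistive term changes: ΔPIP = R × ΔV̇ = 12.0 × (0.6833 − 1.0667) = 12.0 × -0.3834 = -4.601 cmH2O.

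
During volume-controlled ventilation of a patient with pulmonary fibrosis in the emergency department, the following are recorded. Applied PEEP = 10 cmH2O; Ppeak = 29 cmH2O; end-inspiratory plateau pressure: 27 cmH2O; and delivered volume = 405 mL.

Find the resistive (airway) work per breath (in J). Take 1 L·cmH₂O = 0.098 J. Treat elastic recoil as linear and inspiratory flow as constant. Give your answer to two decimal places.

With constant inspiratory flow the resistive pressure is constant at PIP − Pplat = 29 − 27 = 2.0 cmH2O, so resistive work = 2.0 × 0.405 = 0.81 L·cmH2O.
× 0.098 J/(L·cmH2O) → 0.07938 J.

0.08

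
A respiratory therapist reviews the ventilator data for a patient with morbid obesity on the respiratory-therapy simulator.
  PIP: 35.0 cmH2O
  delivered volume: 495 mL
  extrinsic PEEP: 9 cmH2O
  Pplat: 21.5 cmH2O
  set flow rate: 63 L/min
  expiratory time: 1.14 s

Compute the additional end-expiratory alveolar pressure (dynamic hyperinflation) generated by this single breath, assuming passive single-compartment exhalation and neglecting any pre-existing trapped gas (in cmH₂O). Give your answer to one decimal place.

1.3

Flow: 63 L/min ÷ 60 = 1.05 L/s.
R = (PIP − Pplat)/V̇ = (35.0 − 21.5) / 1.05 = 13.5/1.05 = 12.857 cmH2O·s/L.
C = Vt/(Pplat − PEEP) = 495.0 / (21.5 − 9) = 495.0/12.5 = 39.6 mL/cmH2O.
τ = R × C = 12.857 × 0.0396 L/cmH2O = 0.5091 s.
Fraction remaining = e^(−Te/τ) = e^(−1.14/0.5091) = 0.1065; trapped volume = 495.0 × 0.1065 = 52.718 mL.
Additional alveolar pressure from trapping ≈ V_trapped / C = 52.718 / 39.6 = 1.331 cmH2O.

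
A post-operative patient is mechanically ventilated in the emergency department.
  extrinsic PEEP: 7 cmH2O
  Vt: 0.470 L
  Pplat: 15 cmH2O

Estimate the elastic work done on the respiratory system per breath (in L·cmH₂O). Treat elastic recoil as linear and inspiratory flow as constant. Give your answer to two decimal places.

1.88

Elastic work ≈ ½ × (Pplat − PEEP) × Vt = 0.5 × (15 − 7) × 0.470 L = 0.5 × 8.0 × 0.470 = 1.88 L·cmH2O.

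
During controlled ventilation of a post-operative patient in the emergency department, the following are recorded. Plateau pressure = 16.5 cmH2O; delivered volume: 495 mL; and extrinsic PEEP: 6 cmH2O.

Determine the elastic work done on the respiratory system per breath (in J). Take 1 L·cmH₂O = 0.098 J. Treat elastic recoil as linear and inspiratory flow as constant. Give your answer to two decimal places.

Elastic work ≈ ½ × (Pplat − PEEP) × Vt = 0.5 × (16.5 − 6) × 0.495 L = 0.5 × 10.5 × 0.495 = 2.599 L·cmH2O.
× 0.098 J/(L·cmH2O) → 0.2547 J.

0.25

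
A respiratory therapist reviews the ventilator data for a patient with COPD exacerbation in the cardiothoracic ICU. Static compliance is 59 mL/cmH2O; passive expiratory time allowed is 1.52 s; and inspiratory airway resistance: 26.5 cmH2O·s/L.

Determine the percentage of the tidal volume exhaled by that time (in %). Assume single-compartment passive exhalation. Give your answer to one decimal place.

62.2

τ = R × C = 26.5 × 59 mL/cmH2O = 26.5 × 0.059 L/cmH2O = 1.564 s.
Passive exhalation: V(t)/V₀ = e^(−t/τ) = e^(−1.52/1.564) = 0.3784.
Fraction exhaled = 1 − 0.3784 = 0.6216 → 62.16%.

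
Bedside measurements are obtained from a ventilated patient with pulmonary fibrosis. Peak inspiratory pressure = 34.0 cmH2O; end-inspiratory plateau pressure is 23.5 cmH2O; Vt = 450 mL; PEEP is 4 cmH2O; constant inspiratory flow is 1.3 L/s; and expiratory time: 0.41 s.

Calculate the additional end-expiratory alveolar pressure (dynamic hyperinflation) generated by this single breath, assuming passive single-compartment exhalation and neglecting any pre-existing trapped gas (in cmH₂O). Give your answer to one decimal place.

2.2

R = (PIP − Pplat)/V̇ = (34.0 − 23.5) / 1.3 = 10.5/1.3 = 8.077 cmH2O·s/L.
C = Vt/(Pplat − PEEP) = 450.0 / (23.5 − 4) = 450.0/19.5 = 23.077 mL/cmH2O.
τ = R × C = 8.077 × 0.02308 L/cmH2O = 0.1864 s.
Fraction remaining = e^(−Te/τ) = e^(−0.41/0.1864) = 0.1109; trapped volume = 450.0 × 0.1109 = 49.905 mL.
Additional alveolar pressure from trapping ≈ V_trapped / C = 49.905 / 23.077 = 2.163 cmH2O.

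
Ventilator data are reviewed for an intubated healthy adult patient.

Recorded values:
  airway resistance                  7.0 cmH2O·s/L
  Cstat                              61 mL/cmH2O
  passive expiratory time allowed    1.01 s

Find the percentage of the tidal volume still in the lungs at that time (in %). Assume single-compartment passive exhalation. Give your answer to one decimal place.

τ = R × C = 7.0 × 61 mL/cmH2O = 7.0 × 0.061 L/cmH2O = 0.427 s.
Passive exhalation: V(t)/V₀ = e^(−t/τ) = e^(−1.01/0.427) = 0.09392.
Fraction remaining = 0.09392 → 9.392%.

9.4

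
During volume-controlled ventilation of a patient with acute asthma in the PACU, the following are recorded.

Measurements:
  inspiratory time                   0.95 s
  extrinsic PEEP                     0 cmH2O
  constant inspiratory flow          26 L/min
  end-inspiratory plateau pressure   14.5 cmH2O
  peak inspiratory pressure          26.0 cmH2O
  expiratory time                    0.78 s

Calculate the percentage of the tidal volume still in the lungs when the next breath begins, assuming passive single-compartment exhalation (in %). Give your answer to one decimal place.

Flow: 26 L/min ÷ 60 = 0.4333 L/s.
Vt = flow × Ti = 0.4333 L/s × 0.95 s × 1000 mL/L = 411.64 mL.
R = (PIP − Pplat)/V̇ = (26.0 − 14.5) / 0.4333 = 11.5/0.4333 = 26.541 cmH2O·s/L.
C = Vt/(Pplat − PEEP) = 411.64 / (14.5 − 0) = 411.64/14.5 = 28.389 mL/cmH2O.
τ = R × C = 26.541 × 0.02839 L/cmH2O = 0.7535 s.
Fraction remaining at end-expiration = e^(−Te/τ) = e^(−0.78/0.7535) = 0.3552 → 35.52%.

35.5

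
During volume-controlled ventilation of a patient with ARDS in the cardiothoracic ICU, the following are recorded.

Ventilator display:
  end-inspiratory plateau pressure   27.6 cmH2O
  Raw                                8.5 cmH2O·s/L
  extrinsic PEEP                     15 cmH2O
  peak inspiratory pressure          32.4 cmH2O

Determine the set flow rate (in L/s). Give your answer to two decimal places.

0.56

flow = (PIP − Pplat) / Raw = 4.8 / 8.5 = 0.5647 L/s.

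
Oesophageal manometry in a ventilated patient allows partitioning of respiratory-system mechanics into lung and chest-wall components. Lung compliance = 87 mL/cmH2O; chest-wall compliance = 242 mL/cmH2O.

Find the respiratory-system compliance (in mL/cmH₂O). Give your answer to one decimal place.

Lung and chest wall are elastances in series: 1/Crs = 1/CL + 1/Ccw.
1/Crs = 1/87 + 1/242 = 0.01563.
Crs = 63.98 mL/cmH2O.

64.0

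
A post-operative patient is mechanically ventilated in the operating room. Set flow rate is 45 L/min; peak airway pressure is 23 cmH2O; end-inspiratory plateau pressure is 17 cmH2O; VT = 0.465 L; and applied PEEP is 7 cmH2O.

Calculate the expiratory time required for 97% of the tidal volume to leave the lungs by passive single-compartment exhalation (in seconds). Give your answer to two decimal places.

1.30

Flow: 45 L/min ÷ 60 = 0.75 L/s.
R = (PIP − Pplat)/V̇ = (23 − 17) / 0.75 = 6.0/0.75 = 8.0 cmH2O·s/L.
C = Vt/(Pplat − PEEP) = 465.0 / (17 − 7) = 465.0/10.0 = 46.5 mL/cmH2O.
τ = R × C = 8.0 × 0.0465 L/cmH2O = 0.372 s.
t = −τ·ln(1 − 0.97) = −0.372·ln(0.03) = 1.304 s.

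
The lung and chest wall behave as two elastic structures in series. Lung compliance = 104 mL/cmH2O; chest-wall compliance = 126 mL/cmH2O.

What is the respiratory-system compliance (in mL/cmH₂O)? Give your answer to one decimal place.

57.0

Lung and chest wall are elastances in series: 1/Crs = 1/CL + 1/Ccw.
1/Crs = 1/104 + 1/126 = 0.01755.
Crs = 56.98 mL/cmH2O.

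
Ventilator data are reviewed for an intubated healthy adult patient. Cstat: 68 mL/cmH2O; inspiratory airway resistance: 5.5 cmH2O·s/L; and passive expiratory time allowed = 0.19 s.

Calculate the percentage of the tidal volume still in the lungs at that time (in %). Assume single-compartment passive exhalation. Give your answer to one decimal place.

τ = R × C = 5.5 × 68 mL/cmH2O = 5.5 × 0.068 L/cmH2O = 0.374 s.
Passive exhalation: V(t)/V₀ = e^(−t/τ) = e^(−0.19/0.374) = 0.6017.
Fraction remaining = 0.6017 → 60.17%.

60.2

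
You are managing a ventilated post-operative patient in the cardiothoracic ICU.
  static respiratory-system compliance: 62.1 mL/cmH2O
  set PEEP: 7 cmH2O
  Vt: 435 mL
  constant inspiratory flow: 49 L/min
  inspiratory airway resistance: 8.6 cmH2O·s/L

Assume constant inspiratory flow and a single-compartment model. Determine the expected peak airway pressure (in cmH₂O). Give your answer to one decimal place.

21.0

Flow: 49 L/min ÷ 60 = 0.8167 L/s.
Equation of motion (constant flow): PIP = Vt/C + R·V̇ + PEEP.
PIP = 435/62.1 + 8.6×0.8167 + 7 = 7.005 + 7.024 + 7 = 21.029 cmH2O.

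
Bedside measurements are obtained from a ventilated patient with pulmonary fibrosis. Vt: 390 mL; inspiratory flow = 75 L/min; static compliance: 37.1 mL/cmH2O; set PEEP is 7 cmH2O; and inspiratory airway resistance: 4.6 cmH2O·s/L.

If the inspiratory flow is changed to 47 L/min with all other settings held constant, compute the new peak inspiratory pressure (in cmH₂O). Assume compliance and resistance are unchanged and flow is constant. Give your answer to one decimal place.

Flow: 75 L/min ÷ 60 = 1.25 L/s.
New flow: 47 L/min ÷ 60 = 0.7833 L/s.
PIP = Vt/C + R·V̇ + PEEP (constant-flow equation of motion).
Only the resistive term changes: ΔPIP = R × ΔV̇ = 4.6 × (0.7833 − 1.25) = 4.6 × -0.4667 = -2.147 cmH2O.
Original PIP = 390/37.1 + 4.6×1.25 + 7 = 23.262 cmH2O; new PIP = 23.262 + (-2.147) = 21.115 cmH2O.

21.1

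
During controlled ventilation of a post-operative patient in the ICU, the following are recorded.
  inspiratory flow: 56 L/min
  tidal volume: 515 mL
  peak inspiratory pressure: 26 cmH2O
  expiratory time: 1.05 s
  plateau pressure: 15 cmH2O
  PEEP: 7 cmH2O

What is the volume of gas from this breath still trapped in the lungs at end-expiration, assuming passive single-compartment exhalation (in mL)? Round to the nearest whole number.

129

Flow: 56 L/min ÷ 60 = 0.9333 L/s.
R = (PIP − Pplat)/V̇ = (26 − 15) / 0.9333 = 11.0/0.9333 = 11.786 cmH2O·s/L.
C = Vt/(Pplat − PEEP) = 515.0 / (15 − 7) = 515.0/8.0 = 64.375 mL/cmH2O.
τ = R × C = 11.786 × 0.06438 L/cmH2O = 0.7588 s.
Fraction remaining = e^(−Te/τ) = e^(−1.05/0.7588) = 0.2506.
Trapped volume = 515.0 × 0.2506 = 129.06 mL.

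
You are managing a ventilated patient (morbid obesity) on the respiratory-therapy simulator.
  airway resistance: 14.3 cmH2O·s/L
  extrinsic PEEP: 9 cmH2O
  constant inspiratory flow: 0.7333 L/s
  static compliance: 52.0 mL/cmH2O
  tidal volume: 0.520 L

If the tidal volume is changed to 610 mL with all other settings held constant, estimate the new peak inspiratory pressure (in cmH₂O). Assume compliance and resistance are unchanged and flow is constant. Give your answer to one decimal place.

31.2

PIP = Vt/C + R·V̇ + PEEP (constant-flow equation of motion).
Only the elastic term changes: ΔPIP = ΔVt / C = (610 − 520) / 52.0 = 1.731 cmH2O.
Original PIP = 520/52.0 + 14.3×0.7333 + 9 = 29.486 cmH2O; new PIP = 29.486 + (1.731) = 31.217 cmH2O.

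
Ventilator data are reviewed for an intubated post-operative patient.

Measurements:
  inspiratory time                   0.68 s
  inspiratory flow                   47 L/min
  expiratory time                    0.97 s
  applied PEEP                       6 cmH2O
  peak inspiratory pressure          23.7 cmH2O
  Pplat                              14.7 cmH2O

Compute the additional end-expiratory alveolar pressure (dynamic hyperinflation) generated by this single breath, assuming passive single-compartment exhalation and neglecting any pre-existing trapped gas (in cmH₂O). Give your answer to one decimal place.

Flow: 47 L/min ÷ 60 = 0.7833 L/s.
Vt = flow × Ti = 0.7833 L/s × 0.68 s × 1000 mL/L = 532.64 mL.
R = (PIP − Pplat)/V̇ = (23.7 − 14.7) / 0.7833 = 9.0/0.7833 = 11.49 cmH2O·s/L.
C = Vt/(Pplat − PEEP) = 532.64 / (14.7 − 6) = 532.64/8.7 = 61.223 mL/cmH2O.
τ = R × C = 11.49 × 0.06122 L/cmH2O = 0.7034 s.
Fraction remaining = e^(−Te/τ) = e^(−0.97/0.7034) = 0.2518; trapped volume = 532.64 × 0.2518 = 134.12 mL.
Additional alveolar pressure from trapping ≈ V_trapped / C = 134.12 / 61.223 = 2.191 cmH2O.

2.2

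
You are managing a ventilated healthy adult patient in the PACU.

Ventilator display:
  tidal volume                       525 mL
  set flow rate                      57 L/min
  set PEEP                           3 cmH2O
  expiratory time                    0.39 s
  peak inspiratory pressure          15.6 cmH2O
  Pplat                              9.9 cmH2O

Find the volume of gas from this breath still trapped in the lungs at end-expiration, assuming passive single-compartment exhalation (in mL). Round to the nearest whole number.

Flow: 57 L/min ÷ 60 = 0.95 L/s.
R = (PIP − Pplat)/V̇ = (15.6 − 9.9) / 0.95 = 5.7/0.95 = 6.0 cmH2O·s/L.
C = Vt/(Pplat − PEEP) = 525.0 / (9.9 − 3) = 525.0/6.9 = 76.087 mL/cmH2O.
τ = R × C = 6.0 × 0.07609 L/cmH2O = 0.4565 s.
Fraction remaining = e^(−Te/τ) = e^(−0.39/0.4565) = 0.4256.
Trapped volume = 525.0 × 0.4256 = 223.44 mL.

223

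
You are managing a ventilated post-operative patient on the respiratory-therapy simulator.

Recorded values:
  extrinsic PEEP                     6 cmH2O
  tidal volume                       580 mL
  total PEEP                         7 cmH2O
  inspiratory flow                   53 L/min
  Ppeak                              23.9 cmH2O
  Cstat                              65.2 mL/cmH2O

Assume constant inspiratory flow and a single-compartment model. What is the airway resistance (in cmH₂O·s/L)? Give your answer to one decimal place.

Flow: 53 L/min ÷ 60 = 0.8833 L/s.
Total PEEP = 7 cmH2O (set 6 + intrinsic 1); this is the baseline alveolar pressure.
Equation of motion (constant flow): PIP = Vt/C + R·V̇ + PEEP.
R·V̇ = PIP − Vt/C − PEEP = 23.9 − 580/65.2 − 7 = 23.9 − 8.896 − 7 = 8.004 cmH2O.
R = 8.004 / 0.8833 = 9.061 cmH2O·s/L.

9.1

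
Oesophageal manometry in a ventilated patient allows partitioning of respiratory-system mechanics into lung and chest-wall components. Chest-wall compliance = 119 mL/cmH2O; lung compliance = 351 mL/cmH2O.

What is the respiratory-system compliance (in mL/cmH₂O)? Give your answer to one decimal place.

88.9

Lung and chest wall are elastances in series: 1/Crs = 1/CL + 1/Ccw.
1/Crs = 1/351 + 1/119 = 0.01125.
Crs = 88.889 mL/cmH2O.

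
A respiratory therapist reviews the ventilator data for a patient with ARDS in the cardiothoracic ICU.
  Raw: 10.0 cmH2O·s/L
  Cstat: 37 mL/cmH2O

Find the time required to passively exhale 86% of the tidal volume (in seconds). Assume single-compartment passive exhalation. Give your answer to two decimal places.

0.73

τ = R × C = 10.0 × 37 mL/cmH2O = 10.0 × 0.037 L/cmH2O = 0.37 s.
Exhaled fraction f = 1 − e^(−t/τ) → t = −τ·ln(1 − f) = −0.37·ln(0.14) = 0.7275 s.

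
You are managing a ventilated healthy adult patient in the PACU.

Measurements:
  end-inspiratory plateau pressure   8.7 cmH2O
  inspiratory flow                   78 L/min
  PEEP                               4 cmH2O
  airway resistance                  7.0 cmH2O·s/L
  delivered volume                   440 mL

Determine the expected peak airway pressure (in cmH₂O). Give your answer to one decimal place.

17.8

Flow: 78 L/min ÷ 60 = 1.3 L/s.
PIP = Pplat + Raw × flow = 8.7 + 7.0 × 1.3 = 8.7 + 9.1 = 17.8 cmH2O.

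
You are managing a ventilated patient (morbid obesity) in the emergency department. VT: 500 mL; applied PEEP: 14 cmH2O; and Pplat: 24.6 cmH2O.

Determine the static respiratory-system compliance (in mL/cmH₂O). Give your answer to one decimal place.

Cstat = Vt / (Pplat − PEEP) = 500 / (24.6 − 14) = 500 / 10.6 = 47.17 mL/cmH2O.

47.2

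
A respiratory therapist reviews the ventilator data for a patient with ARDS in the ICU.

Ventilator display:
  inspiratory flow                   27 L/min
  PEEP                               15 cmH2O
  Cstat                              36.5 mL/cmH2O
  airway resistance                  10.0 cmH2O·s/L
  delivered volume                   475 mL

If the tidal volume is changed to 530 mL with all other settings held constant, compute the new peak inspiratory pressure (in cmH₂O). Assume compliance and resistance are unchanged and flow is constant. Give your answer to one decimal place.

34.0

Flow: 27 L/min ÷ 60 = 0.45 L/s.
PIP = Vt/C + R·V̇ + PEEP (constant-flow equation of motion).
Only the elastic term changes: ΔPIP = ΔVt / C = (530 − 475) / 36.5 = 1.507 cmH2O.
Original PIP = 475/36.5 + 10.0×0.45 + 15 = 32.514 cmH2O; new PIP = 32.514 + (1.507) = 34.021 cmH2O.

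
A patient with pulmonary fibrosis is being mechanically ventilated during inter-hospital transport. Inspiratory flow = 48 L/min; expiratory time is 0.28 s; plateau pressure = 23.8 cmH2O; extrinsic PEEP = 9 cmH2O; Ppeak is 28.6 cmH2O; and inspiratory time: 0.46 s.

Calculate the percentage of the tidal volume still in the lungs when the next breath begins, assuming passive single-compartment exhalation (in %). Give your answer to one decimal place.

15.3

Flow: 48 L/min ÷ 60 = 0.8 L/s.
Vt = flow × Ti = 0.8 L/s × 0.46 s × 1000 mL/L = 368.0 mL.
R = (PIP − Pplat)/V̇ = (28.6 − 23.8) / 0.8 = 4.8/0.8 = 6.0 cmH2O·s/L.
C = Vt/(Pplat − PEEP) = 368.0 / (23.8 − 9) = 368.0/14.8 = 24.865 mL/cmH2O.
τ = R × C = 6.0 × 0.02487 L/cmH2O = 0.1492 s.
Fraction remaining at end-expiration = e^(−Te/τ) = e^(−0.28/0.1492) = 0.1531 → 15.31%.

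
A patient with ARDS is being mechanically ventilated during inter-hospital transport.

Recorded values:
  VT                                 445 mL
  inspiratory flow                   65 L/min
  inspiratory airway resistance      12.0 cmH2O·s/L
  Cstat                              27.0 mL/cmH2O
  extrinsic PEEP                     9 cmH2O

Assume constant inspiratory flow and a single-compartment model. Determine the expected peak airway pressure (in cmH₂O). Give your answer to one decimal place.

Flow: 65 L/min ÷ 60 = 1.0833 L/s.
Equation of motion (constant flow): PIP = Vt/C + R·V̇ + PEEP.
PIP = 445/27.0 + 12.0×1.0833 + 9 = 16.481 + 13.0 + 9 = 38.481 cmH2O.

38.5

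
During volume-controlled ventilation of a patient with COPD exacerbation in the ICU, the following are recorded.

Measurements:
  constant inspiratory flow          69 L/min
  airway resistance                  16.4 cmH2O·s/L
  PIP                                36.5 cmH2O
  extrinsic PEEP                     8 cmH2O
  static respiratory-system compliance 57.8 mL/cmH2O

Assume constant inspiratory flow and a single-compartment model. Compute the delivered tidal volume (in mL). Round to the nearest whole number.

557

Flow: 69 L/min ÷ 60 = 1.15 L/s.
Equation of motion (constant flow): PIP = Vt/C + R·V̇ + PEEP.
Vt/C = PIP − R·V̇ − PEEP = 36.5 − 18.86 − 8 = 9.64 cmH2O.
Vt = C × 9.64 = 57.8 × 9.64 = 557.19 mL.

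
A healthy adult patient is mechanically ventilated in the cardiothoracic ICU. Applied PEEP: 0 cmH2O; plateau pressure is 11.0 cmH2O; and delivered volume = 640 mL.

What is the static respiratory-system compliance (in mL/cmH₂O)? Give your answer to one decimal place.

58.2

Cstat = Vt / (Pplat − PEEP) = 640 / (11.0 − 0) = 640 / 11.0 = 58.182 mL/cmH2O.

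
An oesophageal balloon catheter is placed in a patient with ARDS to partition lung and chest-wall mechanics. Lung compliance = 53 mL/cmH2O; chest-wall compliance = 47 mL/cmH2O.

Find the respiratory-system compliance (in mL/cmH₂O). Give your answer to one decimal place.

Lung and chest wall are elastances in series: 1/Crs = 1/CL + 1/Ccw.
1/Crs = 1/53 + 1/47 = 0.04014.
Crs = 24.913 mL/cmH2O.

24.9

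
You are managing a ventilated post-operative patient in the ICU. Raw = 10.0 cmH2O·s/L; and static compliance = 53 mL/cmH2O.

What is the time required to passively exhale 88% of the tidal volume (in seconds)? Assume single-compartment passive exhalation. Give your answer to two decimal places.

1.12

τ = R × C = 10.0 × 53 mL/cmH2O = 10.0 × 0.053 L/cmH2O = 0.53 s.
Exhaled fraction f = 1 − e^(−t/τ) → t = −τ·ln(1 − f) = −0.53·ln(0.12) = 1.124 s.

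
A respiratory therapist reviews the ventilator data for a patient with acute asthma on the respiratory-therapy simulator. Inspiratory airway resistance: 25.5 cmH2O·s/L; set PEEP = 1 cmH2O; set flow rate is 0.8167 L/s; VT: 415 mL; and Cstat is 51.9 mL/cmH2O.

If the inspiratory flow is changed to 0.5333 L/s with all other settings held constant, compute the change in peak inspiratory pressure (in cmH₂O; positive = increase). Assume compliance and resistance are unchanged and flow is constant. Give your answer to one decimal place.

-7.2

PIP = Vt/C + R·V̇ + PEEP (constant-flow equation of motion).
Only the resistive term changes: ΔPIP = R × ΔV̇ = 25.5 × (0.5333 − 0.8167) = 25.5 × -0.2834 = -7.227 cmH2O.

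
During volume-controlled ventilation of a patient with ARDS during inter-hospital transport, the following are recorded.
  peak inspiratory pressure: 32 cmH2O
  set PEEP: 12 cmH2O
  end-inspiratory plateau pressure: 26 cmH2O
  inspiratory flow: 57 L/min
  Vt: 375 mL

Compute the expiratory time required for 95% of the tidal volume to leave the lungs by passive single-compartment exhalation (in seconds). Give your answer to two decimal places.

Flow: 57 L/min ÷ 60 = 0.95 L/s.
R = (PIP − Pplat)/V̇ = (32 − 26) / 0.95 = 6.0/0.95 = 6.316 cmH2O·s/L.
C = Vt/(Pplat − PEEP) = 375.0 / (26 − 12) = 375.0/14.0 = 26.786 mL/cmH2O.
τ = R × C = 6.316 × 0.02679 L/cmH2O = 0.1692 s.
t = −τ·ln(1 − 0.95) = −0.1692·ln(0.05) = 0.5069 s.

0.51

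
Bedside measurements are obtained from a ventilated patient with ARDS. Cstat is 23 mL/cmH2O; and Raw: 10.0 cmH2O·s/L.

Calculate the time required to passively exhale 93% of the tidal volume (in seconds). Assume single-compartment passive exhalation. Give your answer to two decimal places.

τ = R × C = 10.0 × 23 mL/cmH2O = 10.0 × 0.023 L/cmH2O = 0.23 s.
Exhaled fraction f = 1 − e^(−t/τ) → t = −τ·ln(1 − f) = −0.23·ln(0.07) = 0.6116 s.

0.61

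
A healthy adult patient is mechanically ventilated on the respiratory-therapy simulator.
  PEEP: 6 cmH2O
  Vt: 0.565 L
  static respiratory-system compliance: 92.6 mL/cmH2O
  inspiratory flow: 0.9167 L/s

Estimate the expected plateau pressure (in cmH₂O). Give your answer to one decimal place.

12.1

Pplat = PEEP + Vt / Cstat = 6 + 565 / 92.6 = 6 + 6.102 = 12.102 cmH2O.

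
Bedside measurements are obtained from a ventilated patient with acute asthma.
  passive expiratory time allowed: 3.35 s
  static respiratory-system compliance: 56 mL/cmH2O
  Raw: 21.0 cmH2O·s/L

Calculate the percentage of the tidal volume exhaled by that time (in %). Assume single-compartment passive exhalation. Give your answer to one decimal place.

94.2

τ = R × C = 21.0 × 56 mL/cmH2O = 21.0 × 0.056 L/cmH2O = 1.176 s.
Passive exhalation: V(t)/V₀ = e^(−t/τ) = e^(−3.35/1.176) = 0.05792.
Fraction exhaled = 1 − 0.05792 = 0.9421 → 94.21%.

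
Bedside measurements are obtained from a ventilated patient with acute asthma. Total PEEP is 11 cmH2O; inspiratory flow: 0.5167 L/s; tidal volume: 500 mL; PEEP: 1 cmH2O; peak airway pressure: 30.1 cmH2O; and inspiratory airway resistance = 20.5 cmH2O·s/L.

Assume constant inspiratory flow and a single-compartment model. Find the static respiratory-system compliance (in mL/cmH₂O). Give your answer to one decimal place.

58.8

Total PEEP = 11 cmH2O (set 1 + intrinsic 10); this is the baseline alveolar pressure.
Equation of motion (constant flow): PIP = Vt/C + R·V̇ + PEEP.
Vt/C = PIP − R·V̇ − PEEP = 30.1 − 20.5×0.5167 − 11 = 30.1 − 10.592 − 11 = 8.508 cmH2O.
C = Vt / 8.508 = 500 / 8.508 = 58.768 mL/cmH2O.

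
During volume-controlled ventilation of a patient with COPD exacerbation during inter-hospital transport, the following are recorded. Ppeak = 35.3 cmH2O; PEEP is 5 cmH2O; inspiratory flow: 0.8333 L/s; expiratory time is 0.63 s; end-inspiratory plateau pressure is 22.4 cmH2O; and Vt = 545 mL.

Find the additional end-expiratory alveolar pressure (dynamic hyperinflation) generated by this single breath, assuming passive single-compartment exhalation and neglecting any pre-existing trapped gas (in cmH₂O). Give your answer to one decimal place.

4.7

R = (PIP − Pplat)/V̇ = (35.3 − 22.4) / 0.8333 = 12.9/0.8333 = 15.481 cmH2O·s/L.
C = Vt/(Pplat − PEEP) = 545.0 / (22.4 − 5) = 545.0/17.4 = 31.322 mL/cmH2O.
τ = R × C = 15.481 × 0.03132 L/cmH2O = 0.4849 s.
Fraction remaining = e^(−Te/τ) = e^(−0.63/0.4849) = 0.2727; trapped volume = 545.0 × 0.2727 = 148.62 mL.
Additional alveolar pressure from trapping ≈ V_trapped / C = 148.62 / 31.322 = 4.745 cmH2O.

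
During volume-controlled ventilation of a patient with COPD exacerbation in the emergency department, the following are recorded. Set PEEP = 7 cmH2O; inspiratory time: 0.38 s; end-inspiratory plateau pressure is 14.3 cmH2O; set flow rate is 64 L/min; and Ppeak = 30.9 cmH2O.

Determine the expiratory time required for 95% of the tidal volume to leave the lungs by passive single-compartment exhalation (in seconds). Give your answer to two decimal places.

Flow: 64 L/min ÷ 60 = 1.0667 L/s.
Vt = flow × Ti = 1.0667 L/s × 0.38 s × 1000 mL/L = 405.35 mL.
R = (PIP − Pplat)/V̇ = (30.9 − 14.3) / 1.0667 = 16.6/1.0667 = 15.562 cmH2O·s/L.
C = Vt/(Pplat − PEEP) = 405.35 / (14.3 − 7) = 405.35/7.3 = 55.527 mL/cmH2O.
τ = R × C = 15.562 × 0.05553 L/cmH2O = 0.8642 s.
t = −τ·ln(1 − 0.95) = −0.8642·ln(0.05) = 2.589 s.

2.59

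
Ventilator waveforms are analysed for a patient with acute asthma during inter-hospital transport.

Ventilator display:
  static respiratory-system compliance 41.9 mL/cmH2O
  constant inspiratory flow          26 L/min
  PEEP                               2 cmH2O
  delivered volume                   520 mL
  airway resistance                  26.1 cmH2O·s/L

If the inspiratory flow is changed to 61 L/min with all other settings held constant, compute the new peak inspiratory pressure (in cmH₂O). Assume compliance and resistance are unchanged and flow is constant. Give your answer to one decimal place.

40.9

Flow: 26 L/min ÷ 60 = 0.4333 L/s.
New flow: 61 L/min ÷ 60 = 1.0167 L/s.
PIP = Vt/C + R·V̇ + PEEP (constant-flow equation of motion).
Only the resistive term changes: ΔPIP = R × ΔV̇ = 26.1 × (1.0167 − 0.4333) = 26.1 × 0.5834 = 15.227 cmH2O.
Original PIP = 520/41.9 + 26.1×0.4333 + 2 = 25.72 cmH2O; new PIP = 25.72 + (15.227) = 40.947 cmH2O.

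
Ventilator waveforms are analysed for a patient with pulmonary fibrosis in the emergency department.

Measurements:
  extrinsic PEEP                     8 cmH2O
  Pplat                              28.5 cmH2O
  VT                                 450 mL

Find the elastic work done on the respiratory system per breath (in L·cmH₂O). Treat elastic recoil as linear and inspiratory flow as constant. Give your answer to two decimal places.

Elastic work ≈ ½ × (Pplat − PEEP) × Vt = 0.5 × (28.5 − 8) × 0.450 L = 0.5 × 20.5 × 0.450 = 4.613 L·cmH2O.

4.61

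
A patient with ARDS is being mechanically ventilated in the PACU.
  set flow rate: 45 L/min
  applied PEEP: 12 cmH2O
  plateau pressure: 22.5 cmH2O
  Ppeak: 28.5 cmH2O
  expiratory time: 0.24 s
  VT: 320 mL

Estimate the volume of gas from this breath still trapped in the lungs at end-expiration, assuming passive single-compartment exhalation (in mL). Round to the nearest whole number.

120

Flow: 45 L/min ÷ 60 = 0.75 L/s.
R = (PIP − Pplat)/V̇ = (28.5 − 22.5) / 0.75 = 6.0/0.75 = 8.0 cmH2O·s/L.
C = Vt/(Pplat − PEEP) = 320.0 / (22.5 − 12) = 320.0/10.5 = 30.476 mL/cmH2O.
τ = R × C = 8.0 × 0.03048 L/cmH2O = 0.2438 s.
Fraction remaining = e^(−Te/τ) = e^(−0.24/0.2438) = 0.3737.
Trapped volume = 320.0 × 0.3737 = 119.58 mL.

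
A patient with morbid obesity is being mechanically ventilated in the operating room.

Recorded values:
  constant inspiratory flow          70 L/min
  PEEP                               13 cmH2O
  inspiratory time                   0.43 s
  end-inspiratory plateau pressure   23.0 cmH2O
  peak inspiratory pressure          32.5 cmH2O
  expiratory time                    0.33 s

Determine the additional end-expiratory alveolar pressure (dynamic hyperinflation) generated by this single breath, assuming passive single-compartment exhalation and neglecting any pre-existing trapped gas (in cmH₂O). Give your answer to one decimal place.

Flow: 70 L/min ÷ 60 = 1.1667 L/s.
Vt = flow × Ti = 1.1667 L/s × 0.43 s × 1000 mL/L = 501.68 mL.
R = (PIP − Pplat)/V̇ = (32.5 − 23.0) / 1.1667 = 9.5/1.1667 = 8.143 cmH2O·s/L.
C = Vt/(Pplat − PEEP) = 501.68 / (23.0 − 13) = 501.68/10.0 = 50.168 mL/cmH2O.
τ = R × C = 8.143 × 0.05017 L/cmH2O = 0.4085 s.
Fraction remaining = e^(−Te/τ) = e^(−0.33/0.4085) = 0.4458; trapped volume = 501.68 × 0.4458 = 223.65 mL.
Additional alveolar pressure from trapping ≈ V_trapped / C = 223.65 / 50.168 = 4.458 cmH2O.

4.5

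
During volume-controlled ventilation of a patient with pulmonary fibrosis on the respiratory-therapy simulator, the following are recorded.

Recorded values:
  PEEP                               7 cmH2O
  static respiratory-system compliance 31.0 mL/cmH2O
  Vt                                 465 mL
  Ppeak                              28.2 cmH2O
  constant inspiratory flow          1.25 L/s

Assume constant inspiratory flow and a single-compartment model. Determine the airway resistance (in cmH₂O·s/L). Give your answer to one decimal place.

Equation of motion (constant flow): PIP = Vt/C + R·V̇ + PEEP.
R·V̇ = PIP − Vt/C − PEEP = 28.2 − 465/31.0 − 7 = 28.2 − 15.0 − 7 = 6.2 cmH2O.
R = 6.2 / 1.25 = 4.96 cmH2O·s/L.

5.0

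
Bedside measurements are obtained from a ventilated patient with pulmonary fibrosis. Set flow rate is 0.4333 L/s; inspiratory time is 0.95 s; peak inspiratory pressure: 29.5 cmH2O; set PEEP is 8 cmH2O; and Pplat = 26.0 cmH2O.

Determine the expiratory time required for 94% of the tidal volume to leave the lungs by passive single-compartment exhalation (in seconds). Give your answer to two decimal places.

0.52

Vt = flow × Ti = 0.4333 L/s × 0.95 s × 1000 mL/L = 411.64 mL.
R = (PIP − Pplat)/V̇ = (29.5 − 26.0) / 0.4333 = 3.5/0.4333 = 8.078 cmH2O·s/L.
C = Vt/(Pplat − PEEP) = 411.64 / (26.0 − 8) = 411.64/18.0 = 22.869 mL/cmH2O.
τ = R × C = 8.078 × 0.02287 L/cmH2O = 0.1847 s.
t = −τ·ln(1 − 0.94) = −0.1847·ln(0.06) = 0.5196 s.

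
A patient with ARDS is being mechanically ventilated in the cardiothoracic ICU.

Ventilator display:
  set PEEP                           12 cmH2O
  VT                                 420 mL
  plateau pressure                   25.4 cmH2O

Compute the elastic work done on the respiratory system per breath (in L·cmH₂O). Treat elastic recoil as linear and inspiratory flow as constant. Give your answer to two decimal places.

Elastic work ≈ ½ × (Pplat − PEEP) × Vt = 0.5 × (25.4 − 12) × 0.420 L = 0.5 × 13.4 × 0.420 = 2.814 L·cmH2O.

2.81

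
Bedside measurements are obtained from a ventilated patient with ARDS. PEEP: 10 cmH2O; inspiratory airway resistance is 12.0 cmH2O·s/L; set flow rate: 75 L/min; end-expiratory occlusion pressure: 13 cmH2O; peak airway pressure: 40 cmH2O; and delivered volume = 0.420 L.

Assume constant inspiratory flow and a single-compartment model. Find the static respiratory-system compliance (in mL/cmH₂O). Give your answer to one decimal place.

Flow: 75 L/min ÷ 60 = 1.25 L/s.
Total PEEP = 13 cmH2O (set 10 + intrinsic 3); this is the baseline alveolar pressure.
Equation of motion (constant flow): PIP = Vt/C + R·V̇ + PEEP.
Vt/C = PIP − R·V̇ − PEEP = 40 − 12.0×1.25 − 13 = 40 − 15.0 − 13 = 12.0 cmH2O.
C = Vt / 12.0 = 420 / 12.0 = 35.0 mL/cmH2O.

35.0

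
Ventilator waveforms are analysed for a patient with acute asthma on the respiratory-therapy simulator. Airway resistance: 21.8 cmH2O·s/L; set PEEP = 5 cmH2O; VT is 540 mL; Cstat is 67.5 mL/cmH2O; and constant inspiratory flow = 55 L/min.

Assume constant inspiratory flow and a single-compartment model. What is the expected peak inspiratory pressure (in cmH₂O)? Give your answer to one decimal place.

33.0

Flow: 55 L/min ÷ 60 = 0.9167 L/s.
Equation of motion (constant flow): PIP = Vt/C + R·V̇ + PEEP.
PIP = 540/67.5 + 21.8×0.9167 + 5 = 8.0 + 19.984 + 5 = 32.984 cmH2O.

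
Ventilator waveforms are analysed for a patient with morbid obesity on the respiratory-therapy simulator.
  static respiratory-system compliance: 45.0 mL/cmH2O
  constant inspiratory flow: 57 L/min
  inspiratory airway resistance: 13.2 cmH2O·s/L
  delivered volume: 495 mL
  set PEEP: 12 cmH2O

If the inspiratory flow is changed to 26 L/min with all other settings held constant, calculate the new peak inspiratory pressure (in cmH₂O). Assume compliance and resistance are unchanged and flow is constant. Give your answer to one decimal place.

28.7

Flow: 57 L/min ÷ 60 = 0.95 L/s.
New flow: 26 L/min ÷ 60 = 0.4333 L/s.
PIP = Vt/C + R·V̇ + PEEP (constant-flow equation of motion).
Only the resistive term changes: ΔPIP = R × ΔV̇ = 13.2 × (0.4333 − 0.95) = 13.2 × -0.5167 = -6.82 cmH2O.
Original PIP = 495/45.0 + 13.2×0.95 + 12 = 35.54 cmH2O; new PIP = 35.54 + (-6.82) = 28.72 cmH2O.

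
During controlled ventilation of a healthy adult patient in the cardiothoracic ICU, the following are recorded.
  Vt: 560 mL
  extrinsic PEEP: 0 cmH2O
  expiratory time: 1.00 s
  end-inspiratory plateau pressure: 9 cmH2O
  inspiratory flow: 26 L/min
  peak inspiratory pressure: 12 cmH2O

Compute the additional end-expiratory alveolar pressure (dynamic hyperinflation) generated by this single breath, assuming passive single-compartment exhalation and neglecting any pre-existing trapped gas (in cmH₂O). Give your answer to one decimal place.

0.9

Flow: 26 L/min ÷ 60 = 0.4333 L/s.
R = (PIP − Pplat)/V̇ = (12 − 9) / 0.4333 = 3.0/0.4333 = 6.924 cmH2O·s/L.
C = Vt/(Pplat − PEEP) = 560.0 / (9 − 0) = 560.0/9.0 = 62.222 mL/cmH2O.
τ = R × C = 6.924 × 0.06222 L/cmH2O = 0.4308 s.
Fraction remaining = e^(−Te/τ) = e^(−1.00/0.4308) = 0.09815; trapped volume = 560.0 × 0.09815 = 54.964 mL.
Additional alveolar pressure from trapping ≈ V_trapped / C = 54.964 / 62.222 = 0.8834 cmH2O.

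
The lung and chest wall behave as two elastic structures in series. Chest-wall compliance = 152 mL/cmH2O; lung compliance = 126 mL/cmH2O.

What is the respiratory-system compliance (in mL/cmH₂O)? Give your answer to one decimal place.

Lung and chest wall are elastances in series: 1/Crs = 1/CL + 1/Ccw.
1/Crs = 1/126 + 1/152 = 0.01452.
Crs = 68.871 mL/cmH2O.

68.9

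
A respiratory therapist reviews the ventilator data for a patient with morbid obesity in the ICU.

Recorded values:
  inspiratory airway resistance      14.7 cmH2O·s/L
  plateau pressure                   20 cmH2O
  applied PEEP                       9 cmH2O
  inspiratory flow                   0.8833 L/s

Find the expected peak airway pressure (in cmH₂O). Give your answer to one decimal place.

33.0

PIP = Pplat + Raw × flow = 20 + 14.7 × 0.8833 = 20 + 12.985 = 32.985 cmH2O.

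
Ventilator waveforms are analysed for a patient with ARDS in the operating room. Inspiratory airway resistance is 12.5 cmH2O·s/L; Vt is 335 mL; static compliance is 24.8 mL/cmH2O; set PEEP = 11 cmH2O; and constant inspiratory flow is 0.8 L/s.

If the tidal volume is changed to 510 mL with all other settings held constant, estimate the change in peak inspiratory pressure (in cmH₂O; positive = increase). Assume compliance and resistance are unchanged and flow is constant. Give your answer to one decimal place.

7.1

PIP = Vt/C + R·V̇ + PEEP (constant-flow equation of motion).
Only the elastic term changes: ΔPIP = ΔVt / C = (510 − 335) / 24.8 = 7.056 cmH2O.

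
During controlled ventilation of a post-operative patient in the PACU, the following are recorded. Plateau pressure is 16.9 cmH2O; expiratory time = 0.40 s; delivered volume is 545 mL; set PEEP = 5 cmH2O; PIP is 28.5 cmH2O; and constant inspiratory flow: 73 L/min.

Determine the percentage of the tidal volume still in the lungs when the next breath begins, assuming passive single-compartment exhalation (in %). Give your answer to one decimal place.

40.0

Flow: 73 L/min ÷ 60 = 1.2167 L/s.
R = (PIP − Pplat)/V̇ = (28.5 − 16.9) / 1.2167 = 11.6/1.2167 = 9.534 cmH2O·s/L.
C = Vt/(Pplat − PEEP) = 545.0 / (16.9 − 5) = 545.0/11.9 = 45.798 mL/cmH2O.
τ = R × C = 9.534 × 0.0458 L/cmH2O = 0.4367 s.
Fraction remaining at end-expiration = e^(−Te/τ) = e^(−0.40/0.4367) = 0.4001 → 40.01%.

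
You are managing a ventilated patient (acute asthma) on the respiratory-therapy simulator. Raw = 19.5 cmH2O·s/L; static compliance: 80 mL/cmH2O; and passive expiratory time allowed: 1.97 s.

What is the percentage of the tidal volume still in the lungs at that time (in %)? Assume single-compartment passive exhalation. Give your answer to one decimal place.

τ = R × C = 19.5 × 80 mL/cmH2O = 19.5 × 0.080 L/cmH2O = 1.56 s.
Passive exhalation: V(t)/V₀ = e^(−t/τ) = e^(−1.97/1.56) = 0.2829.
Fraction remaining = 0.2829 → 28.29%.

28.3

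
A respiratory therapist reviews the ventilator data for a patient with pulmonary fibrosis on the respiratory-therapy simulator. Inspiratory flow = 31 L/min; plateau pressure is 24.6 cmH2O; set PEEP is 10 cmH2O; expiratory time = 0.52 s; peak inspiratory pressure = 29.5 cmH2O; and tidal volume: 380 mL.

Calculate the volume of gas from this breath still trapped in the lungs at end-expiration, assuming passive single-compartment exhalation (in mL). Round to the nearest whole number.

Flow: 31 L/min ÷ 60 = 0.5167 L/s.
R = (PIP − Pplat)/V̇ = (29.5 − 24.6) / 0.5167 = 4.9/0.5167 = 9.483 cmH2O·s/L.
C = Vt/(Pplat − PEEP) = 380.0 / (24.6 − 10) = 380.0/14.6 = 26.027 mL/cmH2O.
τ = R × C = 9.483 × 0.02603 L/cmH2O = 0.2468 s.
Fraction remaining = e^(−Te/τ) = e^(−0.52/0.2468) = 0.1216.
Trapped volume = 380.0 × 0.1216 = 46.208 mL.

46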